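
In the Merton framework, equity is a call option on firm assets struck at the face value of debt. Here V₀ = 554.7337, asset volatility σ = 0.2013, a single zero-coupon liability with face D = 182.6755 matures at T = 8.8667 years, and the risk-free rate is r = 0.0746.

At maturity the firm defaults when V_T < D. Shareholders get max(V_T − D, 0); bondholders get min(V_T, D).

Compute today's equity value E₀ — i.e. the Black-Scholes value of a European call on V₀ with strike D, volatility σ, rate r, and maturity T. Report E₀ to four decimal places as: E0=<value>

E0=460.5137

d₁ = [ln(V₀/D) + (r + σ²/2)T] / (σ√T)
   = [ln(554.7337/182.6755) + (0.0746 + 0.5·0.2013²)·8.8667] / (0.2013·√8.8667)
   = [1.110777 + 0.841103] / 0.599411 = 3.256329
d₂ = d₁ − σ√T = 3.256329 − 0.599411 = 2.656917
N(d₁) = 0.999436,  N(d₂) = 0.996057,  e^(−rT) = 0.516099
E₀ = V₀·N(d₁) − D·e^(−rT)·N(d₂)
   = 554.7337·0.999436 − 182.6755·0.516099·0.996057 = 460.513667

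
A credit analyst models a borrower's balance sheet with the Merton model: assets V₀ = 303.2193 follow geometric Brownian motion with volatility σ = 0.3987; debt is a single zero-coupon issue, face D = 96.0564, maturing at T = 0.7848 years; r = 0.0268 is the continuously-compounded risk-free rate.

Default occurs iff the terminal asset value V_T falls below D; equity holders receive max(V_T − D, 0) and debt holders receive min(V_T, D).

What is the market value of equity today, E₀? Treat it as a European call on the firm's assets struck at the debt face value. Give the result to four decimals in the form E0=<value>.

E0=209.1692

d₁ = [ln(V₀/D) + (r + σ²/2)T] / (σ√T)
   = [ln(303.2193/96.0564) + (0.0268 + 0.5·0.3987²)·0.7848] / (0.3987·√0.7848)
   = [1.149521 + 0.083409] / 0.353204 = 3.490701
d₂ = d₁ − σ√T = 3.490701 − 0.353204 = 3.137497
N(d₁) = 0.999759,  N(d₂) = 0.999148,  e^(−rT) = 0.979187
E₀ = V₀·N(d₁) − D·e^(−rT)·N(d₂)
   = 303.2193·0.999759 − 96.0564·0.979187·0.999148 = 209.169218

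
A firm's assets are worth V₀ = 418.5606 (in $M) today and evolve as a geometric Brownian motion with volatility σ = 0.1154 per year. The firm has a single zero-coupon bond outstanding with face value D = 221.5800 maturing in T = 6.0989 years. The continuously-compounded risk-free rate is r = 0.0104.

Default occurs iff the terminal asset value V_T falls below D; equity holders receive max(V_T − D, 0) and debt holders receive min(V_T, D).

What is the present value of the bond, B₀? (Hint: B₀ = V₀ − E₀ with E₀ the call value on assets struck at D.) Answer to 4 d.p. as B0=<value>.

d₁ = [ln(V₀/D) + (r + σ²/2)T] / (σ√T)
   = [ln(418.5606/221.5800) + (0.0104 + 0.5·0.1154²)·6.0989] / (0.1154·√6.0989)
   = [0.636038 + 0.104039] / 0.284991 = 2.596839
d₂ = d₁ − σ√T = 2.596839 − 0.284991 = 2.311848
N(d₁) = 0.995296,  N(d₂) = 0.989607,  e^(−rT) = 0.938541
E₀ = V₀·N(d₁) − D·e^(−rT)·N(d₂)
   = 418.5606·0.995296 − 221.5800·0.938541·0.989607 = 210.790970
B₀ = V₀ − E₀ = 418.5606 − 210.790970 = 207.769630

B0=207.7696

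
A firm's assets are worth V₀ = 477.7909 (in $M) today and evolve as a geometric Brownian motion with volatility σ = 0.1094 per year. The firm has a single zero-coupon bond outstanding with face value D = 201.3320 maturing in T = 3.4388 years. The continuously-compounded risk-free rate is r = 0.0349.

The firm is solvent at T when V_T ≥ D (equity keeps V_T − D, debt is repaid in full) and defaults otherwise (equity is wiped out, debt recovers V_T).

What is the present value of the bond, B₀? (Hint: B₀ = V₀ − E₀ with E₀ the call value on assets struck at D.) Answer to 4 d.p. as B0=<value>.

B0=178.5629

d₁ = [ln(V₀/D) + (r + σ²/2)T] / (σ√T)
   = [ln(477.7909/201.3320) + (0.0349 + 0.5·0.1094²)·3.4388] / (0.1094·√3.4388)
   = [0.864218 + 0.140593] / 0.202871 = 4.952943
d₂ = d₁ − σ√T = 4.952943 − 0.202871 = 4.750072
N(d₁) = 1.000000,  N(d₂) = 0.999999,  e^(−rT) = 0.886908
E₀ = V₀·N(d₁) − D·e^(−rT)·N(d₂)
   = 477.7909·1.000000 − 201.3320·0.886908·0.999999 = 299.227963
B₀ = V₀ − E₀ = 477.7909 − 299.227963 = 178.562937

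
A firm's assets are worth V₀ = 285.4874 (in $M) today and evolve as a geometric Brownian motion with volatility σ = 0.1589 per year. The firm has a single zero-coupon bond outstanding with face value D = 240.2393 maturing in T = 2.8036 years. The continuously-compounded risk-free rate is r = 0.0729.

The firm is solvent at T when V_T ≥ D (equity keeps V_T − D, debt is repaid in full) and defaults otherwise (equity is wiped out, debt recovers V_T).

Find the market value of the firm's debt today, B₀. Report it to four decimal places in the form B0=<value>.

d₁ = [ln(V₀/D) + (r + σ²/2)T] / (σ√T)
   = [ln(285.4874/240.2393) + (0.0729 + 0.5·0.1589²)·2.8036] / (0.1589·√2.8036)
   = [0.172562 + 0.239777] / 0.266061 = 1.549789
d₂ = d₁ − σ√T = 1.549789 − 0.266061 = 1.283728
N(d₁) = 0.939404,  N(d₂) = 0.900381,  e^(−rT) = 0.815151
E₀ = V₀·N(d₁) − D·e^(−rT)·N(d₂)
   = 285.4874·0.939404 − 240.2393·0.815151·0.900381 = 91.865220
B₀ = V₀ − E₀ = 285.4874 − 91.865220 = 193.622180

B0=193.6222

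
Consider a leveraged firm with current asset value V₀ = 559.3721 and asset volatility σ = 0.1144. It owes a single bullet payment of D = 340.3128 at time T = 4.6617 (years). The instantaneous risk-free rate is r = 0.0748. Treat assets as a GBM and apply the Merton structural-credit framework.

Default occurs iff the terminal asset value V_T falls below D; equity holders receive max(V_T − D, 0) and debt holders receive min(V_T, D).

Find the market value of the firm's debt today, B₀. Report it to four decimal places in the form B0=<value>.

B0=240.1204

d₁ = [ln(V₀/D) + (r + σ²/2)T] / (σ√T)
   = [ln(559.3721/340.3128) + (0.0748 + 0.5·0.1144²)·4.6617] / (0.1144·√4.6617)
   = [0.496950 + 0.379200] / 0.247001 = 3.547154
d₂ = d₁ − σ√T = 3.547154 − 0.247001 = 3.300153
N(d₁) = 0.999805,  N(d₂) = 0.999517,  e^(−rT) = 0.705608
E₀ = V₀·N(d₁) − D·e^(−rT)·N(d₂)
   = 559.3721·0.999805 − 340.3128·0.705608·0.999517 = 319.251705
B₀ = V₀ − E₀ = 559.3721 − 319.251705 = 240.120395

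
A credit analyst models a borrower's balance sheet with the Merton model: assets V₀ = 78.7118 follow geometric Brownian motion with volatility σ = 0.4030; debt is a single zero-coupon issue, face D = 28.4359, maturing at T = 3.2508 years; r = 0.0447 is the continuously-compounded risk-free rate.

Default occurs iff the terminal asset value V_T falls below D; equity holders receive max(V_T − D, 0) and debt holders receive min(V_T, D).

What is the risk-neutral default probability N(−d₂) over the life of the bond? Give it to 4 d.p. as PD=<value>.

PD=0.1079

d₁ = [ln(V₀/D) + (r + σ²/2)T] / (σ√T)
   = [ln(78.7118/28.4359) + (0.0447 + 0.5·0.4030²)·3.2508] / (0.4030·√3.2508)
   = [1.018141 + 0.409290] / 0.726608 = 1.964513
d₂ = d₁ − σ√T = 1.964513 − 0.726608 = 1.237905
risk-neutral PD = N(−d₂) = N(-1.237905) = 0.107876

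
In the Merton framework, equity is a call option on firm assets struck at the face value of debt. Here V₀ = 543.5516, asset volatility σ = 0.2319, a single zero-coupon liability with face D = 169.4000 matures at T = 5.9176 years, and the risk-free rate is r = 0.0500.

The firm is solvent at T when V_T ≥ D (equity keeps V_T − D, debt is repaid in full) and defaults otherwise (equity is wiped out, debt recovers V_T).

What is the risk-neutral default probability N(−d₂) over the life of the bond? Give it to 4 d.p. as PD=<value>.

PD=0.0105

d₁ = [ln(V₀/D) + (r + σ²/2)T] / (σ√T)
   = [ln(543.5516/169.4000) + (0.0500 + 0.5·0.2319²)·5.9176] / (0.2319·√5.9176)
   = [1.165862 + 0.454997] / 0.564123 = 2.873239
d₂ = d₁ − σ√T = 2.873239 − 0.564123 = 2.309116
risk-neutral PD = N(−d₂) = N(-2.309116) = 0.010469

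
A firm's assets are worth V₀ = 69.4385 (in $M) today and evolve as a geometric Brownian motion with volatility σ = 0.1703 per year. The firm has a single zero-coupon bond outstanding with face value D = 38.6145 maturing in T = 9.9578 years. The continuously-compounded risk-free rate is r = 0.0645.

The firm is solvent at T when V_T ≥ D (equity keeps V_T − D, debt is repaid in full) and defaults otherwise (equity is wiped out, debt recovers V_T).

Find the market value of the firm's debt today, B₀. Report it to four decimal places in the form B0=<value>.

B0=20.2403

d₁ = [ln(V₀/D) + (r + σ²/2)T] / (σ√T)
   = [ln(69.4385/38.6145) + (0.0645 + 0.5·0.1703²)·9.9578] / (0.1703·√9.9578)
   = [0.586814 + 0.786677] / 0.537398 = 2.555814
d₂ = d₁ − σ√T = 2.555814 − 0.537398 = 2.018416
N(d₁) = 0.994703,  N(d₂) = 0.978226,  e^(−rT) = 0.526093
E₀ = V₀·N(d₁) − D·e^(−rT)·N(d₂)
   = 69.4385·0.994703 − 38.6145·0.526093·0.978226 = 49.198218
B₀ = V₀ − E₀ = 69.4385 − 49.198218 = 20.240282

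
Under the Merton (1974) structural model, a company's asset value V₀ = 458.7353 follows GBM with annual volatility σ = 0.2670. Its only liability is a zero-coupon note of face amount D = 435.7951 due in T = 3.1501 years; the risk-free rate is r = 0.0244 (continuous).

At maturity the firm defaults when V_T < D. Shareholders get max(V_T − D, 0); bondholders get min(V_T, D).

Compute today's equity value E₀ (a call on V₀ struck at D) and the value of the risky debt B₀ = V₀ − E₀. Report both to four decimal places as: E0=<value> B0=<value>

E0=111.2196 B0=347.5157

d₁ = [ln(V₀/D) + (r + σ²/2)T] / (σ√T)
   = [ln(458.7353/435.7951) + (0.0244 + 0.5·0.2670²)·3.1501] / (0.2670·√3.1501)
   = [0.051301 + 0.189146] / 0.473886 = 0.507395
d₂ = d₁ − σ√T = 0.507395 − 0.473886 = 0.033510
N(d₁) = 0.694061,  N(d₂) = 0.513366,  e^(−rT) = 0.926017
E₀ = V₀·N(d₁) − D·e^(−rT)·N(d₂)
   = 458.7353·0.694061 − 435.7951·0.926017·0.513366 = 111.219627
B₀ = V₀ − E₀ = 458.7353 − 111.219627 = 347.515673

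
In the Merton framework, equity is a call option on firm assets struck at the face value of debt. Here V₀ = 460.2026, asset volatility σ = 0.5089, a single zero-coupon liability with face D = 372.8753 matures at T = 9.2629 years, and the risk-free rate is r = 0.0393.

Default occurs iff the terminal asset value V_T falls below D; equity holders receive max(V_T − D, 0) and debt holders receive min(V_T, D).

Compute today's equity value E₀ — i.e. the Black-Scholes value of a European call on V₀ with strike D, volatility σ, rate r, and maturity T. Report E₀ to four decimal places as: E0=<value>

E0=313.2548

d₁ = [ln(V₀/D) + (r + σ²/2)T] / (σ√T)
   = [ln(460.2026/372.8753) + (0.0393 + 0.5·0.5089²)·9.2629] / (0.5089·√9.2629)
   = [0.210423 + 1.563481] / 1.548838 = 1.145313
d₂ = d₁ − σ√T = 1.145313 − 1.548838 = -0.403525
N(d₁) = 0.873960,  N(d₂) = 0.343281,  e^(−rT) = 0.694869
E₀ = V₀·N(d₁) − D·e^(−rT)·N(d₂)
   = 460.2026·0.873960 − 372.8753·0.694869·0.343281 = 313.254820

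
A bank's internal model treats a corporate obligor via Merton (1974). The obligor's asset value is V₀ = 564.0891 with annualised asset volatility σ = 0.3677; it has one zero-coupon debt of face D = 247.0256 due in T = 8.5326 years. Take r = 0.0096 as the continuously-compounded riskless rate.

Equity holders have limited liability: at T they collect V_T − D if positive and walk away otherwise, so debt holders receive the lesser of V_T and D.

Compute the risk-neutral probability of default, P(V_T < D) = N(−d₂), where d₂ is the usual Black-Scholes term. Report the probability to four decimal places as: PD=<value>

PD=0.3790

d₁ = [ln(V₀/D) + (r + σ²/2)T] / (σ√T)
   = [ln(564.0891/247.0256) + (0.0096 + 0.5·0.3677²)·8.5326] / (0.3677·√8.5326)
   = [0.825720 + 0.658731] / 1.074074 = 1.382075
d₂ = d₁ − σ√T = 1.382075 − 1.074074 = 0.308000
risk-neutral PD = N(−d₂) = N(-0.308000) = 0.379041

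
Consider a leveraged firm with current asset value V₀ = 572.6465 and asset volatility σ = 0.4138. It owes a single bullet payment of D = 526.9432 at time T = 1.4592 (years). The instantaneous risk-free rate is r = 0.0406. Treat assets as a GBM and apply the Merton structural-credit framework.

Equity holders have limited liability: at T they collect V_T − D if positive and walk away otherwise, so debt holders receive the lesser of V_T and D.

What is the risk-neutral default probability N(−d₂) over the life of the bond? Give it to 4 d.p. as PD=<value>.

d₁ = [ln(V₀/D) + (r + σ²/2)T] / (σ√T)
   = [ln(572.6465/526.9432) + (0.0406 + 0.5·0.4138²)·1.4592] / (0.4138·√1.4592)
   = [0.083176 + 0.184173] / 0.499859 = 0.534849
d₂ = d₁ − σ√T = 0.534849 − 0.499859 = 0.034989
risk-neutral PD = N(−d₂) = N(-0.034989) = 0.486044

PD=0.4860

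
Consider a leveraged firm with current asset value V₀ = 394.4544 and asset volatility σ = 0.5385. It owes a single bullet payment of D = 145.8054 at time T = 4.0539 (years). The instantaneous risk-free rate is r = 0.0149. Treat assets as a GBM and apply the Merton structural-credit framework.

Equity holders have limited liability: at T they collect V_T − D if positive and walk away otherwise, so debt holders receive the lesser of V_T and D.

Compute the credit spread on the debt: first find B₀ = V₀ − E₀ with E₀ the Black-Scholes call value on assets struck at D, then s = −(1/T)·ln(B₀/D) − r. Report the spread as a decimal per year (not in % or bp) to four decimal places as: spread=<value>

d₁ = [ln(V₀/D) + (r + σ²/2)T] / (σ√T)
   = [ln(394.4544/145.8054) + (0.0149 + 0.5·0.5385²)·4.0539] / (0.5385·√4.0539)
   = [0.995231 + 0.648183] / 1.084232 = 1.515740
d₂ = d₁ − σ√T = 1.515740 − 1.084232 = 0.431508
N(d₁) = 0.935207,  N(d₂) = 0.666950,  e^(−rT) = 0.941385
E₀ = V₀·N(d₁) − D·e^(−rT)·N(d₂)
   = 394.4544·0.935207 − 145.8054·0.941385·0.666950 = 277.351727
B₀ = V₀ − E₀ = 394.4544 − 277.351727 = 117.102673
spread = −(1/T)·ln(B₀/D) − r = −(1/4.0539)·ln(117.102673/145.8054) − 0.0149 = 0.03917676

spread=0.0392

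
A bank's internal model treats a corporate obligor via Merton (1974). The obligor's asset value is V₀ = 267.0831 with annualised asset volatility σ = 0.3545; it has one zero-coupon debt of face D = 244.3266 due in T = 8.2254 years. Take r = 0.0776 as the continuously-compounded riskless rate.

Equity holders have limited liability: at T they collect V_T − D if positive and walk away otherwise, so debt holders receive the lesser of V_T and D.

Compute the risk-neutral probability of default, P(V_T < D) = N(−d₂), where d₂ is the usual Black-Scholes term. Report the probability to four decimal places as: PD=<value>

PD=0.4180

d₁ = [ln(V₀/D) + (r + σ²/2)T] / (σ√T)
   = [ln(267.0831/244.3266) + (0.0776 + 0.5·0.3545²)·8.2254] / (0.3545·√8.2254)
   = [0.089054 + 1.155135] / 1.016705 = 1.223747
d₂ = d₁ − σ√T = 1.223747 − 1.016705 = 0.207042
risk-neutral PD = N(−d₂) = N(-0.207042) = 0.417988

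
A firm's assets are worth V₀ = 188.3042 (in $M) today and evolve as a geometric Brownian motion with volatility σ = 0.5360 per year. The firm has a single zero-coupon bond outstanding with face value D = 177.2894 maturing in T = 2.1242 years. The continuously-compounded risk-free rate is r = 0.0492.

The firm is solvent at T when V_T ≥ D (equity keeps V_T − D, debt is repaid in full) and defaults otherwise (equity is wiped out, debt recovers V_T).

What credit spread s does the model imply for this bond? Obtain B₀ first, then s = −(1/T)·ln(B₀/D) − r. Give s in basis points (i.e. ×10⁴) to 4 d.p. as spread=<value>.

d₁ = [ln(V₀/D) + (r + σ²/2)T] / (σ√T)
   = [ln(188.3042/177.2894) + (0.0492 + 0.5·0.5360²)·2.1242] / (0.5360·√2.1242)
   = [0.060275 + 0.409648] / 0.781200 = 0.601540
d₂ = d₁ − σ√T = 0.601540 − 0.781200 = -0.179661
N(d₁) = 0.726260,  N(d₂) = 0.428709,  e^(−rT) = 0.900765
E₀ = V₀·N(d₁) − D·e^(−rT)·N(d₂)
   = 188.3042·0.726260 − 177.2894·0.900765·0.428709 = 68.294516
B₀ = V₀ − E₀ = 188.3042 − 68.294516 = 120.009684
spread = −(1/T)·ln(B₀/D) − r = −(1/2.1242)·ln(120.009684/177.2894) − 0.0492 = 0.13449786
in basis points: 0.13449786 × 10⁴ = 1344.9786 bp

spread=1344.9786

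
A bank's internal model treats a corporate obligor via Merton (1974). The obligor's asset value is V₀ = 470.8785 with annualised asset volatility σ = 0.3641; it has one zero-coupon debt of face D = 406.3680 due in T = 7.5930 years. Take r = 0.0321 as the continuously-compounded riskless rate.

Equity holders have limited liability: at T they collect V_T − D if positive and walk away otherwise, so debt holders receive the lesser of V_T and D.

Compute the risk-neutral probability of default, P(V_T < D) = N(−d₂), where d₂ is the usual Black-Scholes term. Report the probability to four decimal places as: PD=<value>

PD=0.5445

d₁ = [ln(V₀/D) + (r + σ²/2)T] / (σ√T)
   = [ln(470.8785/406.3680) + (0.0321 + 0.5·0.3641²)·7.5930] / (0.3641·√7.5930)
   = [0.147341 + 0.747033] / 1.003292 = 0.891439
d₂ = d₁ − σ√T = 0.891439 − 1.003292 = -0.111853
risk-neutral PD = N(−d₂) = N(0.111853) = 0.544530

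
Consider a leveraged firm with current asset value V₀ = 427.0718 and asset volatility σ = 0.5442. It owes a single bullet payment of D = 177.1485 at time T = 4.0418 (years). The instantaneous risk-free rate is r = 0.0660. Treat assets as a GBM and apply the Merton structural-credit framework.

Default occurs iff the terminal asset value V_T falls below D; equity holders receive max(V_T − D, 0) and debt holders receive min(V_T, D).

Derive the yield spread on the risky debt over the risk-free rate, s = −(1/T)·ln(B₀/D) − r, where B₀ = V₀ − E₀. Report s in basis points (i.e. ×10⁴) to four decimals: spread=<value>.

d₁ = [ln(V₀/D) + (r + σ²/2)T] / (σ√T)
   = [ln(427.0718/177.1485) + (0.0660 + 0.5·0.5442²)·4.0418] / (0.5442·√4.0418)
   = [0.879964 + 0.865256] / 1.094072 = 1.595159
d₂ = d₁ − σ√T = 1.595159 − 1.094072 = 0.501087
N(d₁) = 0.944662,  N(d₂) = 0.691845,  e^(−rT) = 0.765858
E₀ = V₀·N(d₁) − D·e^(−rT)·N(d₂)
   = 427.0718·0.944662 − 177.1485·0.765858·0.691845 = 309.575357
B₀ = V₀ − E₀ = 427.0718 − 309.575357 = 117.496443
spread = −(1/T)·ln(B₀/D) − r = −(1/4.0418)·ln(117.496443/177.1485) − 0.0660 = 0.03558353
in basis points: 0.03558353 × 10⁴ = 355.8353 bp

spread=355.8353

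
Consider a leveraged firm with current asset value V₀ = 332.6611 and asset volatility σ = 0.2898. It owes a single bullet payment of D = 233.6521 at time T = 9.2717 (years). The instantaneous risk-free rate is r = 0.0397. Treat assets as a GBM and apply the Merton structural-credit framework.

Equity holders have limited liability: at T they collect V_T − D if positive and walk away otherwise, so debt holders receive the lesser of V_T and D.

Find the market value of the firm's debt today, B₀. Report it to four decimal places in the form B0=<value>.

B0=139.1825

d₁ = [ln(V₀/D) + (r + σ²/2)T] / (σ√T)
   = [ln(332.6611/233.6521) + (0.0397 + 0.5·0.2898²)·9.2717] / (0.2898·√9.2717)
   = [0.353291 + 0.757424] / 0.882426 = 1.258707
d₂ = d₁ − σ√T = 1.258707 − 0.882426 = 0.376281
N(d₁) = 0.895932,  N(d₂) = 0.646646,  e^(−rT) = 0.692057
E₀ = V₀·N(d₁) − D·e^(−rT)·N(d₂)
   = 332.6611·0.895932 − 233.6521·0.692057·0.646646 = 193.478590
B₀ = V₀ − E₀ = 332.6611 − 193.478590 = 139.182510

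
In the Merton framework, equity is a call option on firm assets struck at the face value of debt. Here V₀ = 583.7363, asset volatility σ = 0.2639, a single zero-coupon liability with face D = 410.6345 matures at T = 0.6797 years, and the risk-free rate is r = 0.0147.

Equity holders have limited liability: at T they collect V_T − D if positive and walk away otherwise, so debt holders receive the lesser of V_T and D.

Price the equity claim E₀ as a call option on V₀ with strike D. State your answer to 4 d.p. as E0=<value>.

E0=179.2969

d₁ = [ln(V₀/D) + (r + σ²/2)T] / (σ√T)
   = [ln(583.7363/410.6345) + (0.0147 + 0.5·0.2639²)·0.6797] / (0.2639·√0.6797)
   = [0.351746 + 0.033660] / 0.217570 = 1.771414
d₂ = d₁ − σ√T = 1.771414 − 0.217570 = 1.553844
N(d₁) = 0.961754,  N(d₂) = 0.939889,  e^(−rT) = 0.990058
E₀ = V₀·N(d₁) − D·e^(−rT)·N(d₂)
   = 583.7363·0.961754 − 410.6345·0.990058·0.939889 = 179.296869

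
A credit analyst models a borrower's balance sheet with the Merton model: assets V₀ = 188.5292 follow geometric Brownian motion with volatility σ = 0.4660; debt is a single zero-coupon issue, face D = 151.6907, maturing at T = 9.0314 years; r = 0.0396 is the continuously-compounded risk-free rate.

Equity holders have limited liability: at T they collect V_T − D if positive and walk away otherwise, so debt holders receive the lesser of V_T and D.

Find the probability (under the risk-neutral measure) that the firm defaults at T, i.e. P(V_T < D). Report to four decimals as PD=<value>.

d₁ = [ln(V₀/D) + (r + σ²/2)T] / (σ√T)
   = [ln(188.5292/151.6907) + (0.0396 + 0.5·0.4660²)·9.0314] / (0.4660·√9.0314)
   = [0.217409 + 1.338255] / 1.400437 = 1.110842
d₂ = d₁ − σ√T = 1.110842 − 1.400437 = -0.289594
risk-neutral PD = N(−d₂) = N(0.289594) = 0.613937

PD=0.6139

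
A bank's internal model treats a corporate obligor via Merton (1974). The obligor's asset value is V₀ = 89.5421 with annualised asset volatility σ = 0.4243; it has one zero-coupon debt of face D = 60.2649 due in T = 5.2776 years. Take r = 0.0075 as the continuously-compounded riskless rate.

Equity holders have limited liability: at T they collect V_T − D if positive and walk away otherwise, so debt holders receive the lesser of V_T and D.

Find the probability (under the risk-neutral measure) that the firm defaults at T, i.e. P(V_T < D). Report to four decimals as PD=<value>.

PD=0.5162

d₁ = [ln(V₀/D) + (r + σ²/2)T] / (σ√T)
   = [ln(89.5421/60.2649) + (0.0075 + 0.5·0.4243²)·5.2776] / (0.4243·√5.2776)
   = [0.395959 + 0.514646] / 0.974746 = 0.934198
d₂ = d₁ − σ√T = 0.934198 − 0.974746 = -0.040547
risk-neutral PD = N(−d₂) = N(0.040547) = 0.516172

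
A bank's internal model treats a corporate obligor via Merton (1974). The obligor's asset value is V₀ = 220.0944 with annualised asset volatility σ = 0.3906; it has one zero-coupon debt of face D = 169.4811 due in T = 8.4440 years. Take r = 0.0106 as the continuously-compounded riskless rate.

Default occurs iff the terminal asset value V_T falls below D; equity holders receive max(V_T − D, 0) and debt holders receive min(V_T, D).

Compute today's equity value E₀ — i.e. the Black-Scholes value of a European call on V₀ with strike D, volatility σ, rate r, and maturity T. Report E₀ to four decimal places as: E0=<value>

d₁ = [ln(V₀/D) + (r + σ²/2)T] / (σ√T)
   = [ln(220.0944/169.4811) + (0.0106 + 0.5·0.3906²)·8.4440] / (0.3906·√8.4440)
   = [0.261315 + 0.733650] / 1.135027 = 0.876600
d₂ = d₁ − σ√T = 0.876600 − 1.135027 = -0.258427
N(d₁) = 0.809648,  N(d₂) = 0.398039,  e^(−rT) = 0.914382
E₀ = V₀·N(d₁) − D·e^(−rT)·N(d₂)
   = 220.0944·0.809648 − 169.4811·0.914382·0.398039 = 116.514753

E0=116.5148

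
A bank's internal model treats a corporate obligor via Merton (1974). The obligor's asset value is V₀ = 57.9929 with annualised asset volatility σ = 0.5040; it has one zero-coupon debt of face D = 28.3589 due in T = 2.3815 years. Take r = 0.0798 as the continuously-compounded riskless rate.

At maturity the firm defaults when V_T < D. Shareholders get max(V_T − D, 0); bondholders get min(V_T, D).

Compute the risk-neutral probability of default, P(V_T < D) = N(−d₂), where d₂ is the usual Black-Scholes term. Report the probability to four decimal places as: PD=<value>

PD=0.2191

d₁ = [ln(V₀/D) + (r + σ²/2)T] / (σ√T)
   = [ln(57.9929/28.3589) + (0.0798 + 0.5·0.5040²)·2.3815] / (0.5040·√2.3815)
   = [0.715380 + 0.492513] / 0.777778 = 1.553004
d₂ = d₁ − σ√T = 1.553004 − 0.777778 = 0.775226
risk-neutral PD = N(−d₂) = N(-0.775226) = 0.219103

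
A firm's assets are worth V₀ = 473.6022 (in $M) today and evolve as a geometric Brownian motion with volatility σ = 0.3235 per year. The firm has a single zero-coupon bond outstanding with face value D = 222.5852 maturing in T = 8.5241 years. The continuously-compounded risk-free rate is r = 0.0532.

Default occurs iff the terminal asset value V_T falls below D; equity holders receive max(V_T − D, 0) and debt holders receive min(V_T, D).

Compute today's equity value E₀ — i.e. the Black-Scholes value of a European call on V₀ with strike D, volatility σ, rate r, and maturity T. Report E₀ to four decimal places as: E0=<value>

d₁ = [ln(V₀/D) + (r + σ²/2)T] / (σ√T)
   = [ln(473.6022/222.5852) + (0.0532 + 0.5·0.3235²)·8.5241] / (0.3235·√8.5241)
   = [0.755058 + 0.899515] / 0.944493 = 1.751812
d₂ = d₁ − σ√T = 1.751812 − 0.944493 = 0.807319
N(d₁) = 0.960097,  N(d₂) = 0.790259,  e^(−rT) = 0.635412
E₀ = V₀·N(d₁) − D·e^(−rT)·N(d₂)
   = 473.6022·0.960097 − 222.5852·0.635412·0.790259 = 342.935159

E0=342.9352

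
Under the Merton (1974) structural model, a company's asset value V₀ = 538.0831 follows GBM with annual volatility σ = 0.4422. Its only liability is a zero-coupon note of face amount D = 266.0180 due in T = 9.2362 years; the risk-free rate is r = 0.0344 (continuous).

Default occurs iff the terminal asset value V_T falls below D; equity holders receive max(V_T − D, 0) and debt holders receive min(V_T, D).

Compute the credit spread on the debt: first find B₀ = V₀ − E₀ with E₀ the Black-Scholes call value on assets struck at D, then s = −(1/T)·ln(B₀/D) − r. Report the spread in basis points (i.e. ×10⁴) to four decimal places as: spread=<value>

d₁ = [ln(V₀/D) + (r + σ²/2)T] / (σ√T)
   = [ln(538.0831/266.0180) + (0.0344 + 0.5·0.4422²)·9.2362] / (0.4422·√9.2362)
   = [0.704449 + 1.220752] / 1.343895 = 1.432553
d₂ = d₁ − σ√T = 1.432553 − 1.343895 = 0.088658
N(d₁) = 0.924007,  N(d₂) = 0.535323,  e^(−rT) = 0.727803
E₀ = V₀·N(d₁) − D·e^(−rT)·N(d₂)
   = 538.0831·0.924007 − 266.0180·0.727803·0.535323 = 393.549493
B₀ = V₀ − E₀ = 538.0831 − 393.549493 = 144.533607
spread = −(1/T)·ln(B₀/D) − r = −(1/9.2362)·ln(144.533607/266.0180) − 0.0344 = 0.03165010
in basis points: 0.03165010 × 10⁴ = 316.5010 bp

spread=316.5010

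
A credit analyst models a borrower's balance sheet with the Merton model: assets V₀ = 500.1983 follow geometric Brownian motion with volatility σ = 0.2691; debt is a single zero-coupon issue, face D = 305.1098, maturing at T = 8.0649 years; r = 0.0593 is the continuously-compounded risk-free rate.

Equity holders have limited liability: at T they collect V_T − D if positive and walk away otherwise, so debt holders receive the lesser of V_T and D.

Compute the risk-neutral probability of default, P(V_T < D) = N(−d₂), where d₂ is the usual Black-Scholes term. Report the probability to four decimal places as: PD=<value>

PD=0.1866

d₁ = [ln(V₀/D) + (r + σ²/2)T] / (σ√T)
   = [ln(500.1983/305.1098) + (0.0593 + 0.5·0.2691²)·8.0649] / (0.2691·√8.0649)
   = [0.494333 + 0.770258] / 0.764211 = 1.654767
d₂ = d₁ − σ√T = 1.654767 − 0.764211 = 0.890556
risk-neutral PD = N(−d₂) = N(-0.890556) = 0.186584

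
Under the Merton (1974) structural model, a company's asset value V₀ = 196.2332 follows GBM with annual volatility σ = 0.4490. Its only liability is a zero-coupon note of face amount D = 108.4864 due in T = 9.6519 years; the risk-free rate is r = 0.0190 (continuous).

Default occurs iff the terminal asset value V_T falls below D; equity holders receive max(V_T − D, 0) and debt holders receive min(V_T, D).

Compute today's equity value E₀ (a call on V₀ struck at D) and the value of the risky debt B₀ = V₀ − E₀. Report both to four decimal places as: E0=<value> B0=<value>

d₁ = [ln(V₀/D) + (r + σ²/2)T] / (σ√T)
   = [ln(196.2332/108.4864) + (0.0190 + 0.5·0.4490²)·9.6519] / (0.4490·√9.6519)
   = [0.592679 + 1.156302] / 1.394931 = 1.253812
d₂ = d₁ − σ√T = 1.253812 − 1.394931 = -0.141119
N(d₁) = 0.895045,  N(d₂) = 0.443888,  e^(−rT) = 0.832447
E₀ = V₀·N(d₁) − D·e^(−rT)·N(d₂)
   = 196.2332·0.895045 − 108.4864·0.832447·0.443888 = 135.550371
B₀ = V₀ − E₀ = 196.2332 − 135.550371 = 60.682829

E0=135.5504 B0=60.6828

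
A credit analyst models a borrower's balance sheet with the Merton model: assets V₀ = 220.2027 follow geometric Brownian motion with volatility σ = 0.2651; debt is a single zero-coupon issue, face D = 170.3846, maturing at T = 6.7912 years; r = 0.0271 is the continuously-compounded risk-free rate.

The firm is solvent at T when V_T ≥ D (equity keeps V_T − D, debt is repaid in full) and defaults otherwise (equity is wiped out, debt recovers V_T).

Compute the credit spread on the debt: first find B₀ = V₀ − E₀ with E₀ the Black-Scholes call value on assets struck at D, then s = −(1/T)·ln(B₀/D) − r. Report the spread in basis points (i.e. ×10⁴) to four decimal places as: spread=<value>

spread=208.7306

d₁ = [ln(V₀/D) + (r + σ²/2)T] / (σ√T)
   = [ln(220.2027/170.3846) + (0.0271 + 0.5·0.2651²)·6.7912] / (0.2651·√6.7912)
   = [0.256490 + 0.422678] / 0.690849 = 0.983092
d₂ = d₁ − σ√T = 0.983092 − 0.690849 = 0.292243
N(d₁) = 0.837219,  N(d₂) = 0.614950,  e^(−rT) = 0.831901
E₀ = V₀·N(d₁) − D·e^(−rT)·N(d₂)
   = 220.2027·0.837219 − 170.3846·0.831901·0.614950 = 97.192955
B₀ = V₀ − E₀ = 220.2027 − 97.192955 = 123.009745
spread = −(1/T)·ln(B₀/D) − r = −(1/6.7912)·ln(123.009745/170.3846) − 0.0271 = 0.02087306
in basis points: 0.02087306 × 10⁴ = 208.7306 bp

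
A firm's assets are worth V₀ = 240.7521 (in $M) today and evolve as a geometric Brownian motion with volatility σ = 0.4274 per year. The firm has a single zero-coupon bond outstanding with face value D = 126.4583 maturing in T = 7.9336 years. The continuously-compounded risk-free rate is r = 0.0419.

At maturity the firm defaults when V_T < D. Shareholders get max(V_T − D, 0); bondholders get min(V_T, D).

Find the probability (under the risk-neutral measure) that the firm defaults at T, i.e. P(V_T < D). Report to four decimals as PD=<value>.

PD=0.4172

d₁ = [ln(V₀/D) + (r + σ²/2)T] / (σ√T)
   = [ln(240.7521/126.4583) + (0.0419 + 0.5·0.4274²)·7.9336] / (0.4274·√7.9336)
   = [0.643855 + 1.057036] / 1.203842 = 1.412885
d₂ = d₁ − σ√T = 1.412885 − 1.203842 = 0.209043
risk-neutral PD = N(−d₂) = N(-0.209043) = 0.417207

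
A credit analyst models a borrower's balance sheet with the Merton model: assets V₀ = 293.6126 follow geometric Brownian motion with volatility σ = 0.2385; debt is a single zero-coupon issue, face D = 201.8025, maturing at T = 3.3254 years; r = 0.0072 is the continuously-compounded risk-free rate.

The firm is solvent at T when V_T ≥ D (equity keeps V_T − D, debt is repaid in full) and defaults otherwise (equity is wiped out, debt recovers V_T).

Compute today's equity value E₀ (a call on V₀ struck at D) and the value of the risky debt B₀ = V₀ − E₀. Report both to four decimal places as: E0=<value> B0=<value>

d₁ = [ln(V₀/D) + (r + σ²/2)T] / (σ√T)
   = [ln(293.6126/201.8025) + (0.0072 + 0.5·0.2385²)·3.3254] / (0.2385·√3.3254)
   = [0.374972 + 0.118521] / 0.434921 = 1.134672
d₂ = d₁ − σ√T = 1.134672 − 0.434921 = 0.699751
N(d₁) = 0.871744,  N(d₂) = 0.757959,  e^(−rT) = 0.976341
E₀ = V₀·N(d₁) − D·e^(−rT)·N(d₂)
   = 293.6126·0.871744 − 201.8025·0.976341·0.757959 = 106.615726
B₀ = V₀ − E₀ = 293.6126 − 106.615726 = 186.996874

E0=106.6157 B0=186.9969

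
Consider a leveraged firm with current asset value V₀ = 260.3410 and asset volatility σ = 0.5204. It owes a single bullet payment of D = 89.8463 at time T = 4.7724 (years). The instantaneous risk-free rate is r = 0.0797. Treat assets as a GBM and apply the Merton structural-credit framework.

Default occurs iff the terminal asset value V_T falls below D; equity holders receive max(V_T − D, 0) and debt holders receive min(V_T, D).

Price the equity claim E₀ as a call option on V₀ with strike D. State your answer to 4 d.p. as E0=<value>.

d₁ = [ln(V₀/D) + (r + σ²/2)T] / (σ√T)
   = [ln(260.3410/89.8463) + (0.0797 + 0.5·0.5204²)·4.7724] / (0.5204·√4.7724)
   = [1.063892 + 1.026582] / 1.136857 = 1.838819
d₂ = d₁ − σ√T = 1.838819 − 1.136857 = 0.701962
N(d₁) = 0.967029,  N(d₂) = 0.758649,  e^(−rT) = 0.683615
E₀ = V₀·N(d₁) − D·e^(−rT)·N(d₂)
   = 260.3410·0.967029 − 89.8463·0.683615·0.758649 = 205.160903

E0=205.1609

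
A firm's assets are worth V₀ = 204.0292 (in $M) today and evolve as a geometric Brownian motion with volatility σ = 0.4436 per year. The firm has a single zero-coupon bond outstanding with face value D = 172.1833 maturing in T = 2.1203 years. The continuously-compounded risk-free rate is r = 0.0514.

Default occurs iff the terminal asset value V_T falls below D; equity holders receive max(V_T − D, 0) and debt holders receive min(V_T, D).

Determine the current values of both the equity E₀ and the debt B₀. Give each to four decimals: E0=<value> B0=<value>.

d₁ = [ln(V₀/D) + (r + σ²/2)T] / (σ√T)
   = [ln(204.0292/172.1833) + (0.0514 + 0.5·0.4436²)·2.1203] / (0.4436·√2.1203)
   = [0.169704 + 0.317601] / 0.645937 = 0.754414
d₂ = d₁ − σ√T = 0.754414 − 0.645937 = 0.108477
N(d₁) = 0.774700,  N(d₂) = 0.543192,  e^(−rT) = 0.896745
E₀ = V₀·N(d₁) − D·e^(−rT)·N(d₂)
   = 204.0292·0.774700 − 172.1833·0.896745·0.543192 = 74.190135
B₀ = V₀ − E₀ = 204.0292 − 74.190135 = 129.839065

E0=74.1901 B0=129.8391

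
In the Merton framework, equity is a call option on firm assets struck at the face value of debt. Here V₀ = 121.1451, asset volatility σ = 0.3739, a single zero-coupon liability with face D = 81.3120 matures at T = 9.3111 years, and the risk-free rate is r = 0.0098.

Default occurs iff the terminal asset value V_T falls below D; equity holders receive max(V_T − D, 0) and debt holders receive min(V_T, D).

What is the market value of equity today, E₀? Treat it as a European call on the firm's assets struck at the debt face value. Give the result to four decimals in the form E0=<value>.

d₁ = [ln(V₀/D) + (r + σ²/2)T] / (σ√T)
   = [ln(121.1451/81.3120) + (0.0098 + 0.5·0.3739²)·9.3111] / (0.3739·√9.3111)
   = [0.398695 + 0.742100] / 1.140922 = 0.999889
d₂ = d₁ − σ√T = 0.999889 − 1.140922 = -0.141033
N(d₁) = 0.841318,  N(d₂) = 0.443922,  e^(−rT) = 0.912791
E₀ = V₀·N(d₁) − D·e^(−rT)·N(d₂)
   = 121.1451·0.841318 − 81.3120·0.912791·0.443922 = 68.973286

E0=68.9733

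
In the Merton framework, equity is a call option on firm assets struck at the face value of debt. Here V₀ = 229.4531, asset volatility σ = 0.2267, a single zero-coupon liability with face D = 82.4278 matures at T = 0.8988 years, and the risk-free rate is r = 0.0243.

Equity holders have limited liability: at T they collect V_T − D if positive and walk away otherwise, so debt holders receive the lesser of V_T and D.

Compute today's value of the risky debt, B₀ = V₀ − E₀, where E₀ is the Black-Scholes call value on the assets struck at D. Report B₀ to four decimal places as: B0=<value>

d₁ = [ln(V₀/D) + (r + σ²/2)T] / (σ√T)
   = [ln(229.4531/82.4278) + (0.0243 + 0.5·0.2267²)·0.8988] / (0.2267·√0.8988)
   = [1.023776 + 0.044937] / 0.214923 = 4.972536
d₂ = d₁ − σ√T = 4.972536 − 0.214923 = 4.757613
N(d₁) = 1.000000,  N(d₂) = 0.999999,  e^(−rT) = 0.978396
E₀ = V₀·N(d₁) − D·e^(−rT)·N(d₂)
   = 229.4531·1.000000 − 82.4278·0.978396·0.999999 = 148.806078
B₀ = V₀ − E₀ = 229.4531 − 148.806078 = 80.647022

B0=80.6470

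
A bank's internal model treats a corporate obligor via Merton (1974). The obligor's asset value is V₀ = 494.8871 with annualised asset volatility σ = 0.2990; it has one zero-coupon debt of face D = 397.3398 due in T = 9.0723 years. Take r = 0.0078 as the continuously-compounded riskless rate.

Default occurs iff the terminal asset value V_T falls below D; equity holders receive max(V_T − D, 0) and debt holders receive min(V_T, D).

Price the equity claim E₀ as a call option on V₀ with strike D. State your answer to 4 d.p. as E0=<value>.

d₁ = [ln(V₀/D) + (r + σ²/2)T] / (σ√T)
   = [ln(494.8871/397.3398) + (0.0078 + 0.5·0.2990²)·9.0723] / (0.2990·√9.0723)
   = [0.219538 + 0.476300] / 0.900596 = 0.772642
d₂ = d₁ − σ√T = 0.772642 − 0.900596 = -0.127954
N(d₁) = 0.780133,  N(d₂) = 0.449093,  e^(−rT) = 0.931682
E₀ = V₀·N(d₁) − D·e^(−rT)·N(d₂)
   = 494.8871·0.780133 − 397.3398·0.931682·0.449093 = 219.826116

E0=219.8261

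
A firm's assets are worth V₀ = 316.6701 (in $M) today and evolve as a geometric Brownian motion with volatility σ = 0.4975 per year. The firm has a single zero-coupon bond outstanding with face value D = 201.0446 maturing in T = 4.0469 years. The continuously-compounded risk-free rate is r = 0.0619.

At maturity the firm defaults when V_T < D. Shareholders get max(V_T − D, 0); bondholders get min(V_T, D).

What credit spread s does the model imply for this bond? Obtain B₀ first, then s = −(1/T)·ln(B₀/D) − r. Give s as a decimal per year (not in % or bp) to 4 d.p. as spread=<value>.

d₁ = [ln(V₀/D) + (r + σ²/2)T] / (σ√T)
   = [ln(316.6701/201.0446) + (0.0619 + 0.5·0.4975²)·4.0469] / (0.4975·√4.0469)
   = [0.454334 + 0.751320] / 1.000816 = 1.204670
d₂ = d₁ − σ√T = 1.204670 − 1.000816 = 0.203854
N(d₁) = 0.885835,  N(d₂) = 0.580766,  e^(−rT) = 0.778409
E₀ = V₀·N(d₁) − D·e^(−rT)·N(d₂)
   = 316.6701·0.885835 − 201.0446·0.778409·0.580766 = 189.630384
B₀ = V₀ − E₀ = 316.6701 − 189.630384 = 127.039716
spread = −(1/T)·ln(B₀/D) − r = −(1/4.0469)·ln(127.039716/201.0446) − 0.0619 = 0.05152682

spread=0.0515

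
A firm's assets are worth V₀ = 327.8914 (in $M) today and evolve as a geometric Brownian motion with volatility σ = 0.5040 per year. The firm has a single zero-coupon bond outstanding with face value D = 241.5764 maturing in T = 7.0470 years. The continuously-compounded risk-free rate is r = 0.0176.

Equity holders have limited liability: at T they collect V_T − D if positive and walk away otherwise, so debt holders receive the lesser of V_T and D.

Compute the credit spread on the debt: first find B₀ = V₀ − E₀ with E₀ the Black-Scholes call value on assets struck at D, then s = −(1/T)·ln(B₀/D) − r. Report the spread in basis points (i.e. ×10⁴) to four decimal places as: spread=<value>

d₁ = [ln(V₀/D) + (r + σ²/2)T] / (σ√T)
   = [ln(327.8914/241.5764) + (0.0176 + 0.5·0.5040²)·7.0470] / (0.5040·√7.0470)
   = [0.305497 + 1.019053] / 1.337928 = 0.990001
d₂ = d₁ − σ√T = 0.990001 − 1.337928 = -0.347927
N(d₁) = 0.838913,  N(d₂) = 0.363947,  e^(−rT) = 0.883356
E₀ = V₀·N(d₁) − D·e^(−rT)·N(d₂)
   = 327.8914·0.838913 − 241.5764·0.883356·0.363947 = 197.406762
B₀ = V₀ − E₀ = 327.8914 − 197.406762 = 130.484638
spread = −(1/T)·ln(B₀/D) − r = −(1/7.0470)·ln(130.484638/241.5764) − 0.0176 = 0.06980319
in basis points: 0.06980319 × 10⁴ = 698.0319 bp

spread=698.0319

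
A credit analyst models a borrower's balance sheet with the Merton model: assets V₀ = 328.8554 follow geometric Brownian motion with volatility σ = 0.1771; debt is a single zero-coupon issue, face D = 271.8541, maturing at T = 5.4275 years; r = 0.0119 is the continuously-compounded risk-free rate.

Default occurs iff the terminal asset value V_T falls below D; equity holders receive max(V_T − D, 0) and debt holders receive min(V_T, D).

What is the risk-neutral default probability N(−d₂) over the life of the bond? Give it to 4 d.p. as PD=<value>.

d₁ = [ln(V₀/D) + (r + σ²/2)T] / (σ√T)
   = [ln(328.8554/271.8541) + (0.0119 + 0.5·0.1771²)·5.4275] / (0.1771·√5.4275)
   = [0.190353 + 0.149702] / 0.412590 = 0.824196
d₂ = d₁ − σ√T = 0.824196 − 0.412590 = 0.411607
risk-neutral PD = N(−d₂) = N(-0.411607) = 0.340314

PD=0.3403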